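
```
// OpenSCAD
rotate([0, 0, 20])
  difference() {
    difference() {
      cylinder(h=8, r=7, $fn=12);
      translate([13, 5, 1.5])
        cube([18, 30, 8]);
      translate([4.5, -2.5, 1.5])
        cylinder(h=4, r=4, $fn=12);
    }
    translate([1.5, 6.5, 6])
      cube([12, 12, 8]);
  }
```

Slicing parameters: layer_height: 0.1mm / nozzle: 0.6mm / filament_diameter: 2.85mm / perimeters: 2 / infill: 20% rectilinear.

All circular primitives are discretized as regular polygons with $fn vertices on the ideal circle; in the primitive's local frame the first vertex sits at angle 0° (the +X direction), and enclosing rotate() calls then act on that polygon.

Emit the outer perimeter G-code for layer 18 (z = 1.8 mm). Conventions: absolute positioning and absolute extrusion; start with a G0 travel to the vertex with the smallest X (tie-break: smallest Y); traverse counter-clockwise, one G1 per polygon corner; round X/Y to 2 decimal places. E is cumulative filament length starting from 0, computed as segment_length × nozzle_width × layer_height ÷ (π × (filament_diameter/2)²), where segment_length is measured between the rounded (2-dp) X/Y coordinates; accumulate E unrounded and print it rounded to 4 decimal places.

At z = 1.8 mm: the r=7 cylinder gives a regular 12-gon of circumradius 7 (constant along its height); the cube at (13, 5) is present — its section is the full 18×30 rectangle; the r=4 cylinder at (4.5, -2.5) gives a regular 12-gon of circumradius 4 (constant along its height); Taking the first minus the rest: starting from the r=7 cylinder, the 18×30 cube at (13, 5) misses the remaining region (no effect); the r=4 cylinder at (4.5, -2.5) partially overlaps it — only the 34.28 mm² overlap (of its 48.00 mm²) is removed, clipping the outline — 1 connected region; the cube at (1.5, 6.5) is not intersected at this z (z outside [6, 14]); After the difference (first − rest): none of the subtracted shapes is present at this height, so that combined region is unchanged — 1 connected region; (whole slice rotated 20° about Z — lengths, areas and connectivity unchanged). The outline is a single polygon with 18 vertices. Extrusion per mm of travel: 0.6 × 0.1 / (π × 1.425²) = 0.009405. Accumulating E over each segment gives final E = 0.4593.

G0 X-6.89 Y1.22 Z1.80
G1 X-6.58 Y-2.39 E0.0341
G1 X-4.50 Y-5.36 E0.0682
G1 X-1.22 Y-6.89 E0.1022
G1 X2.39 Y-6.58 E0.1363
G1 X5.09 Y-4.69 E0.1673
G1 X4.39 Y-4.75 E0.1739
G1 X2.51 Y-3.87 E0.1934
G1 X1.32 Y-2.18 E0.2129
G1 X1.14 Y-0.12 E0.2323
G1 X2.02 Y1.76 E0.2518
G1 X3.72 Y2.95 E0.2714
G1 X5.78 Y3.13 E0.2908
G1 X6.20 Y2.93 E0.2952
G1 X4.50 Y5.36 E0.3231
G1 X1.22 Y6.89 E0.3571
G1 X-2.39 Y6.58 E0.3912
G1 X-5.36 Y4.50 E0.4253
G1 X-6.89 Y1.22 E0.4593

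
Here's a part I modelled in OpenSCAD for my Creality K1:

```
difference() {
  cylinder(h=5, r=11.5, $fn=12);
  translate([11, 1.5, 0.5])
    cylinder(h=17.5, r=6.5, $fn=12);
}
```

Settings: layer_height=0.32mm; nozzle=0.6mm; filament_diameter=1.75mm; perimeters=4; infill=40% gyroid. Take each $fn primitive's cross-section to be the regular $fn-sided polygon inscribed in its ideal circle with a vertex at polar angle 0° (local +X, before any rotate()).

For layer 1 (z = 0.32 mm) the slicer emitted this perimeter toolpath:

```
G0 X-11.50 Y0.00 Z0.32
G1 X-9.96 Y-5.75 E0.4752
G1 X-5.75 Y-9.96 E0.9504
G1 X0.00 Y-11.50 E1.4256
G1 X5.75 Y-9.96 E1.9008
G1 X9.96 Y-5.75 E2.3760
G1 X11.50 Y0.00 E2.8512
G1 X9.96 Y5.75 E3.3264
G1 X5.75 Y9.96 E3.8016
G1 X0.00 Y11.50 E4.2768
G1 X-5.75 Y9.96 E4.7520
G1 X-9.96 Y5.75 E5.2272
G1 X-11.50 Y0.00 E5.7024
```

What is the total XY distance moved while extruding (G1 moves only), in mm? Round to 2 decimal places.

Sum the Euclidean lengths of each G1 segment: total = 71.44 mm.

71.44 mm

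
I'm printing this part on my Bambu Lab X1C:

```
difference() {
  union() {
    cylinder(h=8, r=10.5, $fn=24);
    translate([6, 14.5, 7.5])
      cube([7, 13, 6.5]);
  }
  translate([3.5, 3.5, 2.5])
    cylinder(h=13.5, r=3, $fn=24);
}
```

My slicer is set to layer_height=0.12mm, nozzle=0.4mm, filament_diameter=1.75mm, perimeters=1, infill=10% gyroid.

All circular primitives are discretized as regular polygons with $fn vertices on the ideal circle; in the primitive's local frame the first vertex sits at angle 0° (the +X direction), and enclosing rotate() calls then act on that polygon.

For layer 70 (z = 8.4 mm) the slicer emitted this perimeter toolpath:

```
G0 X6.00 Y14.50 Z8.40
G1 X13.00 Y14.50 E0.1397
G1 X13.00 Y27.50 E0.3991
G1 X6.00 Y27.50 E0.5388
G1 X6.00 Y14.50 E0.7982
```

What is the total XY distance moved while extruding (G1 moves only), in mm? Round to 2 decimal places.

Sum the Euclidean lengths of each G1 segment: total = 40.00 mm.

40.00 mm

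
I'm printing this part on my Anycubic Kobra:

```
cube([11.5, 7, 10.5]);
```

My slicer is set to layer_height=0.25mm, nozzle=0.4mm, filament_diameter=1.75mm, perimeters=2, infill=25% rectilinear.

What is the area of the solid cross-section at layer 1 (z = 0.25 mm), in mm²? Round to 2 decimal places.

80.50 mm²

At z = 0.25 mm: the cube is present — its section is the full 11.5×7 rectangle (area 80.50 mm²). Overall, the cross-section is a single solid region. Net area = 80.50 mm².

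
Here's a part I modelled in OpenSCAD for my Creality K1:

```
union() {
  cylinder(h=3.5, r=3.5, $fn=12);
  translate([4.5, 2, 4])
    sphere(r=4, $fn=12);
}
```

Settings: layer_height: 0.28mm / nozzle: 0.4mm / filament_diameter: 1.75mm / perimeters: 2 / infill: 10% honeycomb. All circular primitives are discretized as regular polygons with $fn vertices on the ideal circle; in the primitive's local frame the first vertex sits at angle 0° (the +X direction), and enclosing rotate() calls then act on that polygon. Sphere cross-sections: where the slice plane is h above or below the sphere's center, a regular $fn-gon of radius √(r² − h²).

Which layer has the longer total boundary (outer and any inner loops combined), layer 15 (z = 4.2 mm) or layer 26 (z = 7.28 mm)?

Layer 15 (z = 4.2): the cylinder is absent (z outside [0, 3.5]); the r=4 sphere at (4.5, 2) contributes a regular 12-gon of circumradius √(4²−0.2²) = 3.995 (perimeter = 2·12·3.995·sin(180°/12) = 24.82 mm); Merging all regions: only the r=4 sphere at (4.5, 2) is present, so the union is just that shape — boundary = 24.82 mm. So its perimeter = 24.82 mm. Layer 26 (z = 7.28): the cylinder does not reach this height (z outside [0, 3.5]); the r=4 sphere at (4.5, 2) contributes a regular 12-gon of circumradius √(4²−3.28²) = 2.289 (perimeter = 2·12·2.289·sin(180°/12) = 14.22 mm); Combining (union): only the r=4 sphere at (4.5, 2) is present, so the union is just that shape — boundary = 14.22 mm. So its perimeter = 14.22 mm. Layer 15 is larger (24.82 vs 14.22 mm).

layer 15 (z = 4.2 mm)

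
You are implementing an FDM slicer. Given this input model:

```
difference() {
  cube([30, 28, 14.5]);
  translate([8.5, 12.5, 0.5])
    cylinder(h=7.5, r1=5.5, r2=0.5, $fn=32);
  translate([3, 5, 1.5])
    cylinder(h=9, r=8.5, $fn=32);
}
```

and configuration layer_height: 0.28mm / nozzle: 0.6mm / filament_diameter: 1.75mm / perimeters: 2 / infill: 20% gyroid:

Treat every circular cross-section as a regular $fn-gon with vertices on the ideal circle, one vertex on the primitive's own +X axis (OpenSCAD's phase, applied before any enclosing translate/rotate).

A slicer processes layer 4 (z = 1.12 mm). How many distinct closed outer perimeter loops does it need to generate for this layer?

1

At z = 1.12 mm: the cube (footprint 30×28) is included at this height; the cone at (8.5, 12.5): at t=0.083 of its height the radius interpolates to r₁+(r₂−r₁)t = 5.087, giving a regular 32-gon of that circumradius; the cylinder at (3, 5) is absent (z outside [1.5, 10.5]); After the difference (first − rest): starting from the 30×28 cube, the cone at (8.5, 12.5) lies wholly inside it (removes its full 80.76 mm² and its 31.91 mm outline becomes a hole wall) — 1 connected region with 1 hole. The result has 1 disconnected region.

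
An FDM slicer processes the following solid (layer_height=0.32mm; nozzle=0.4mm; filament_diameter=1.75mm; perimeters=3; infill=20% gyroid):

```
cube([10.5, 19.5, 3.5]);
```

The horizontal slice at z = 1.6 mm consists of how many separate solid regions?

At z = 1.6 mm: the cube (footprint 10.5×19.5) is included at this height. The result has 1 disconnected region.

1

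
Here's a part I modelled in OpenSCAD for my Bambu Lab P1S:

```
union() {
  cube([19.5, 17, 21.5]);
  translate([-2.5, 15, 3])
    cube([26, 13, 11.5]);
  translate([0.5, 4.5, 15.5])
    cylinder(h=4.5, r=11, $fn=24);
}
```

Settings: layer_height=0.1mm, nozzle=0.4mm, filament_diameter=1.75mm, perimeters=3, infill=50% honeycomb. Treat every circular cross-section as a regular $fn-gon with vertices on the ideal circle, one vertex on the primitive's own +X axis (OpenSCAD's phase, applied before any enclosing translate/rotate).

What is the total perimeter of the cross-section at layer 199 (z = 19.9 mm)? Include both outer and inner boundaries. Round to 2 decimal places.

93.65 mm

At z = 19.9 mm: the cube is present — its section is the full 19.5×17 rectangle (perimeter 73.00 mm); the cube at (-2.5, 15) is absent (z outside [3, 14.5]); the r=11 cylinder at (0.5, 4.5) contributes a regular 24-gon of circumradius 11 (perimeter = 2·24·11.000·sin(180°/24) = 68.92 mm); Merging all regions: the regions partially overlap (shared area 149.47 mm²), so the edge portions inside another operand are dropped and the merged outline is re-measured after clipping — boundary = 93.65 mm. Overall, the cross-section is a single solid region. Total boundary length (outer) = 93.65 mm.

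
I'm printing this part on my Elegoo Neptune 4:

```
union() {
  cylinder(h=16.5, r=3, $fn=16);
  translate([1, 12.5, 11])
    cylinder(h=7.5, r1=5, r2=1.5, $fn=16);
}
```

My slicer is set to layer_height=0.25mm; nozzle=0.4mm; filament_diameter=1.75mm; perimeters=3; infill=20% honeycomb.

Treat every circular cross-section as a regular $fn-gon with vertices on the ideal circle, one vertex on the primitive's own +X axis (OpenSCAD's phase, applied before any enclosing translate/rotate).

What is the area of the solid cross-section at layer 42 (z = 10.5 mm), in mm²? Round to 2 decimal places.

27.55 mm²

At z = 10.5 mm: the cylinder: section is a regular 16-gon, circumradius r=3 (area = (16/2)·3.000²·sin(360°/16) = 27.55 mm²); the cone at (1, 12.5) is not intersected at this z (z outside [11, 18.5]); Combining (union): only the r=3 cylinder is present, so the union is just that shape — area = 27.55 mm². Overall, the cross-section is a single solid region. Net area = 27.55 mm².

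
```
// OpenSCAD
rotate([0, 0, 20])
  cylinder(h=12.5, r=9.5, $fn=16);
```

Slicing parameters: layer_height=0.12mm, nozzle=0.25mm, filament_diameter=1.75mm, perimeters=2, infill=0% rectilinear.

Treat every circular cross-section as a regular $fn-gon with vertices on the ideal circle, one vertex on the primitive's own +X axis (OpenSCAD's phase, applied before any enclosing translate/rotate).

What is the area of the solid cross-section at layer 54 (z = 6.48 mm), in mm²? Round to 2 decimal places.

At z = 6.48 mm: the cylinder: section is a regular 16-gon, circumradius r=9.5 (area = (16/2)·9.500²·sin(360°/16) = 276.30 mm²); (rotated 20° about Z; rotation is an isometry so areas/perimeters/island counts are preserved). Overall, the cross-section is a single solid region. Net area = 276.30 mm².

276.30 mm²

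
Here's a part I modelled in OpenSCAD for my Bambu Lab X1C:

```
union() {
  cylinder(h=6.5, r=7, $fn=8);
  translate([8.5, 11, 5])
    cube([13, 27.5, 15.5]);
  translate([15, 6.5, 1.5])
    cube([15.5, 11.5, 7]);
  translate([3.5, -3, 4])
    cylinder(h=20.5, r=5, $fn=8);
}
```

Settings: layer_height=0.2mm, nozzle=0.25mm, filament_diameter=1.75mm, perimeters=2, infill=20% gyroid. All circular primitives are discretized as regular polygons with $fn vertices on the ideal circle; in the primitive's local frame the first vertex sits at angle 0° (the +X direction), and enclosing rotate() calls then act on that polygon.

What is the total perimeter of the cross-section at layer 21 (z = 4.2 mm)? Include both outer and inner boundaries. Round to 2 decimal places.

At z = 4.2 mm: the r=7 cylinder contributes a regular 8-gon of circumradius 7 (perimeter = 2·8·7.000·sin(180°/8) = 42.86 mm); the cube at (8.5, 11) is not intersected at this z (z outside [5, 20.5]); the cube at (15, 6.5) (footprint 15.5×11.5) is included at this height (perimeter 54.00 mm); the r=5 cylinder at (3.5, -3) gives a regular 8-gon of circumradius 5 (constant along its height) (perimeter = 2·8·5.000·sin(180°/8) = 30.61 mm); Merging all regions: the regions partially overlap (shared area 48.81 mm²), so the edge portions inside another operand are dropped and the merged outline is re-measured after clipping — boundary = 101.03 mm. Overall, the cross-section has 2 separate islands. Total boundary length (outer) = 101.03 mm.

101.03 mm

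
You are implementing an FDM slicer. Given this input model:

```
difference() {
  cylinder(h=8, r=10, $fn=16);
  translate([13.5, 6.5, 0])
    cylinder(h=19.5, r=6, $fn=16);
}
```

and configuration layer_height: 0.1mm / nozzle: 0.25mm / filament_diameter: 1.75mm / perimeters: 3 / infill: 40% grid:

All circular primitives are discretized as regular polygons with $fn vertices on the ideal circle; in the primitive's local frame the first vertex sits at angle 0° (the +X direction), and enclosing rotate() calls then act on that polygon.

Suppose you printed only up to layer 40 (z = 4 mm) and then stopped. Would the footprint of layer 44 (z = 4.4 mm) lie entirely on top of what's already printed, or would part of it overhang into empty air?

Compare the two slices. At z = 4: the cylinder: section is a regular 16-gon, circumradius r=10 (area = (16/2)·10.000²·sin(360°/16) = 306.15 mm²); the r=6 cylinder at (13.5, 6.5) gives a regular 16-gon of circumradius 6 (constant along its height) (area = (16/2)·6.000²·sin(360°/16) = 110.21 mm²); After the difference (first − rest): starting from the r=10 cylinder (306.15 mm²), the r=6 cylinder at (13.5, 6.5) partially overlaps it — only the 2.59 mm² overlap (of its 110.21 mm²) is removed, clipping the outline — area = 303.56 mm². At z = 4.4: the r=10 cylinder contributes a regular 16-gon of circumradius 10 (area = (16/2)·10.000²·sin(360°/16) = 306.15 mm²); the cylinder at (13.5, 6.5): section is a regular 16-gon, circumradius r=6 (area = (16/2)·6.000²·sin(360°/16) = 110.21 mm²); Taking the first minus the rest: starting from the r=10 cylinder (306.15 mm²), the r=6 cylinder at (13.5, 6.5) partially overlaps it — only the 2.59 mm² overlap (of its 110.21 mm²) is removed, clipping the outline — area = 303.56 mm². Checking containment: the cross-section at z = 4.4 is a subset of the cross-section at z = 4.

entirely on top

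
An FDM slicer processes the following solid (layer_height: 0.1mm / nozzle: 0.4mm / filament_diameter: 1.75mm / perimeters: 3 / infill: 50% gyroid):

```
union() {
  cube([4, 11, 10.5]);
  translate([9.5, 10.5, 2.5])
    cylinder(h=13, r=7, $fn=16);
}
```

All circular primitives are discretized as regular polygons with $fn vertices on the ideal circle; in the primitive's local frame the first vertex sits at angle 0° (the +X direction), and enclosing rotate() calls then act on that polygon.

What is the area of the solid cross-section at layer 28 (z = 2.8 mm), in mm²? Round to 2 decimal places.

189.28 mm²

At z = 2.8 mm: the 4×11 cube contributes its full rectangle (area 44.00 mm²); the cylinder at (9.5, 10.5): section is a regular 16-gon, circumradius r=7 (area = (16/2)·7.000²·sin(360°/16) = 150.01 mm²); Combining (union): the regions partially overlap — summed areas 194.01 mm² minus the doubly-counted overlap 4.73 mm² gives 189.28 mm² — area = 189.28 mm². Overall, the cross-section is a single solid region. Net area = 189.28 mm².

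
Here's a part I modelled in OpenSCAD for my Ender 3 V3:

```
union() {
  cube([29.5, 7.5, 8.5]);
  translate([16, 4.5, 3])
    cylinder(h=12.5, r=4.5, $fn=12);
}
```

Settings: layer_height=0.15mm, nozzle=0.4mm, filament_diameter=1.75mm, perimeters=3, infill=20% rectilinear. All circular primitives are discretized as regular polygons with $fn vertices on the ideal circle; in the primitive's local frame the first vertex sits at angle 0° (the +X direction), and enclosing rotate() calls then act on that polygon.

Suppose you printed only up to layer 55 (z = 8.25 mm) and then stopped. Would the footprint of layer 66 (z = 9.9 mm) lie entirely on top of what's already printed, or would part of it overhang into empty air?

Compare the two slices. At z = 8.25: the 29.5×7.5 cube contributes its full rectangle (area 221.25 mm²); the cylinder at (16, 4.5): section is a regular 12-gon, circumradius r=4.5 (area = (12/2)·4.500²·sin(360°/12) = 60.75 mm²); Combining (union): the regions partially overlap — summed areas 282.00 mm² minus the doubly-counted overlap 54.55 mm² gives 227.45 mm² — area = 227.45 mm². At z = 9.9: the cube does not reach this height (z outside [0, 8.5]); the cylinder at (16, 4.5): section is a regular 12-gon, circumradius r=4.5 (area = (12/2)·4.500²·sin(360°/12) = 60.75 mm²); Merging all regions: only the r=4.5 cylinder at (16, 4.5) is present, so the union is just that shape — area = 60.75 mm². Checking containment: the cross-section at z = 9.9 is a subset of the cross-section at z = 8.25.

entirely on top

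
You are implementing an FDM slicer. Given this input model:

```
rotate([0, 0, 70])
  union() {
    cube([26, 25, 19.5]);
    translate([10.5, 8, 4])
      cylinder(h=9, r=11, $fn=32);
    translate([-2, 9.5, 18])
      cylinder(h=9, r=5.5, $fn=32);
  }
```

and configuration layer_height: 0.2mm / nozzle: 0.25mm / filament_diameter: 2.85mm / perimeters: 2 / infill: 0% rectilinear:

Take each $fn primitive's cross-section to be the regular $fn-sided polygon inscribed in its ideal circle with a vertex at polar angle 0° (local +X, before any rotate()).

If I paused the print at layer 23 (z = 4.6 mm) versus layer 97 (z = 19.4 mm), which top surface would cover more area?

layer 97 (z = 19.4 mm)

Layer 23 (z = 4.6): the cube (footprint 26×25) is included at this height (area 650.00 mm²); the r=11 cylinder at (10.5, 8) contributes a regular 32-gon of circumradius 11 (area = (32/2)·11.000²·sin(360°/32) = 377.69 mm²); the cylinder at (-2, 9.5) is absent (z outside [18, 27]); Combining (union): the regions partially overlap — summed areas 1027.69 mm² minus the doubly-counted overlap 345.19 mm² gives 682.50 mm² — area = 682.50 mm²; (rotated 70° about Z; rotation is an isometry so areas/perimeters/island counts are preserved). So its area = 682.50 mm². Layer 97 (z = 19.4): the cube is present — its section is the full 26×25 rectangle (area 650.00 mm²); the cylinder at (10.5, 8) does not reach this height (z outside [4, 13]); the r=5.5 cylinder at (-2, 9.5) gives a regular 32-gon of circumradius 5.5 (constant along its height) (area = (32/2)·5.500²·sin(360°/32) = 94.42 mm²); Combining (union): the regions partially overlap — summed areas 744.42 mm² minus the doubly-counted overlap 25.78 mm² gives 718.64 mm² — area = 718.64 mm²; (rotated 70° about Z; rotation is an isometry so areas/perimeters/island counts are preserved). So its area = 718.64 mm². Layer 97 is larger (718.64 vs 682.50 mm²).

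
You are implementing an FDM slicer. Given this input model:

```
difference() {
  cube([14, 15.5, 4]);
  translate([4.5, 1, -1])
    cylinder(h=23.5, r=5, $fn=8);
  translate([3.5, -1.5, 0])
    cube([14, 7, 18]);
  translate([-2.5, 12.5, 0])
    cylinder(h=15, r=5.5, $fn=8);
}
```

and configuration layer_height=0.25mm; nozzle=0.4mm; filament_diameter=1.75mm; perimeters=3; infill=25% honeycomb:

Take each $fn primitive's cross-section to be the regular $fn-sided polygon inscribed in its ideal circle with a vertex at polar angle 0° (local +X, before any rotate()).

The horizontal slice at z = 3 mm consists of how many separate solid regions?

1

At z = 3 mm: the cube is present — its section is the full 14×15.5 rectangle; the r=5 cylinder at (4.5, 1) gives a regular 8-gon of circumradius 5 (constant along its height); the cube at (3.5, -1.5) (footprint 14×7) is included at this height; the r=5.5 cylinder at (-2.5, 12.5) contributes a regular 8-gon of circumradius 5.5; After the difference (first − rest): starting from the 14×15.5 cube, the r=5 cylinder at (4.5, 1) partially overlaps it — only the 44.35 mm² overlap (of its 70.71 mm²) is removed, clipping the outline; the 14×7 cube at (3.5, -1.5) partially overlaps it — only the 30.08 mm² overlap (of its 98.00 mm²) is removed, clipping the outline; the r=5.5 cylinder at (-2.5, 12.5) partially overlaps it — only the 16.07 mm² overlap (of its 85.56 mm²) is removed, clipping the outline — 1 connected region. The result has 1 disconnected region.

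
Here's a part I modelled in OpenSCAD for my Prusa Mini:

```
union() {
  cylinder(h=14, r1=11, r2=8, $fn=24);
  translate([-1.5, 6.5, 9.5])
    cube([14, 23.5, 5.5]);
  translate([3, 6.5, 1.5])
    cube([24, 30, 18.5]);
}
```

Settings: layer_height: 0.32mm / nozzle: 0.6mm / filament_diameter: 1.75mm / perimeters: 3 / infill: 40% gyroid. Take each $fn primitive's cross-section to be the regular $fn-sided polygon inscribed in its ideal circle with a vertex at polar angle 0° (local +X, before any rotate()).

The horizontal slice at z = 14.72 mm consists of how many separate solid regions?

1

At z = 14.72 mm: the cone does not reach this height (z outside [0, 14]); the cube at (-1.5, 6.5) (footprint 14×23.5) is included at this height; the cube at (3, 6.5) (footprint 24×30) is included at this height; Taking the union: the regions partially overlap (shared area 223.25 mm²), so overlapping operands fuse into one piece — 1 connected region. The result has 1 disconnected region.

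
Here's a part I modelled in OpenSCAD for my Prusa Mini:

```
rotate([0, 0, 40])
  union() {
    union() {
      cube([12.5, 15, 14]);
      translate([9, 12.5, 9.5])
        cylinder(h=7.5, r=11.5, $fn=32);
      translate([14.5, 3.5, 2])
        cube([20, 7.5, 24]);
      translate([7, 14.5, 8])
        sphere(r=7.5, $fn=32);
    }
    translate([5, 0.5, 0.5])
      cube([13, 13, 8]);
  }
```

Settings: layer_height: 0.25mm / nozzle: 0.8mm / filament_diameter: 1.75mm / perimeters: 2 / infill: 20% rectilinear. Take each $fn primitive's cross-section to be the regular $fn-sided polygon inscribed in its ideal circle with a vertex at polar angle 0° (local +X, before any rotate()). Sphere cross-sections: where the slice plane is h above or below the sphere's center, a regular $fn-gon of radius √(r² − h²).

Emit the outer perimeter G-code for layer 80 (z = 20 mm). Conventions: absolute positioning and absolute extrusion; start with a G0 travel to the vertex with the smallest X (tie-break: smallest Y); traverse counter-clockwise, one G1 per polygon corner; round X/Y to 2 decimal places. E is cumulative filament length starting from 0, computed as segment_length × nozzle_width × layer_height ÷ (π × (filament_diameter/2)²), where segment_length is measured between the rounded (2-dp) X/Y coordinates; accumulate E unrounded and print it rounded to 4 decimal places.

G0 X4.04 Y17.75 Z20.00
G1 X8.86 Y12.00 E0.6239
G1 X24.18 Y24.86 E2.2871
G1 X19.36 Y30.60 E2.9103
G1 X4.04 Y17.75 E4.5729

At z = 20 mm: the cube is not intersected at this z (z outside [0, 14]); the cylinder at (9, 12.5) is absent (z outside [9.5, 17]); the 20×7.5 cube at (14.5, 3.5) contributes its full rectangle; the sphere at (7, 14.5) is not intersected at this z (|z−center|=12.000 > r=7.5); Merging all regions: only the 20×7.5 cube at (14.5, 3.5) is present, so the union is just that shape — 1 connected region; the cube at (5, 0.5) does not reach this height (z outside [0.5, 8.5]); Taking the union: only that combined region is present, so the union is just that shape — 1 connected region; (whole slice rotated 40° about Z — lengths, areas and connectivity unchanged). The outline is a single polygon with 4 vertices. Extrusion per mm of travel: 0.8 × 0.25 / (π × 0.875²) = 0.083150. Accumulating E over each segment gives final E = 4.5729.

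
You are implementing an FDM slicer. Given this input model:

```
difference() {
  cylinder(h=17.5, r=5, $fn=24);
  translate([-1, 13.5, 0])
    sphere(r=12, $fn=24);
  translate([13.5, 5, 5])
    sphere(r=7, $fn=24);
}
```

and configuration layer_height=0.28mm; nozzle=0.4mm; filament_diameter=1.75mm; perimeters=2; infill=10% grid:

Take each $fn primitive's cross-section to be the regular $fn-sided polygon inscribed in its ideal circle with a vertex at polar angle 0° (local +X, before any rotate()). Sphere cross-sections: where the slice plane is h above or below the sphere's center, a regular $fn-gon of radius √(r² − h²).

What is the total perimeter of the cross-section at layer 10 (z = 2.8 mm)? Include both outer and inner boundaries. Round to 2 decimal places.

At z = 2.8 mm: the r=5 cylinder contributes a regular 24-gon of circumradius 5 (perimeter = 2·24·5.000·sin(180°/24) = 31.33 mm); the sphere at (-1, 13.5): section is a regular 24-gon, circumradius = √(r²−h²) = √(12²−2.8²) = 11.669 (perimeter = 2·24·11.669·sin(180°/24) = 73.11 mm); the r=7 sphere at (13.5, 5) contributes a regular 24-gon of circumradius √(7²−2.2²) = 6.645 (perimeter = 2·24·6.645·sin(180°/24) = 41.63 mm); Subtracting the remaining from the first: starting from the r=5 cylinder, the r=12 sphere at (-1, 13.5) partially overlaps it — only the 17.62 mm² overlap (of its 422.89 mm²) is removed, clipping the outline; the r=7 sphere at (13.5, 5) misses the remaining region (no effect) — boundary = 29.96 mm. Overall, the cross-section is a single solid region. Total boundary length (outer) = 29.96 mm.

29.96 mm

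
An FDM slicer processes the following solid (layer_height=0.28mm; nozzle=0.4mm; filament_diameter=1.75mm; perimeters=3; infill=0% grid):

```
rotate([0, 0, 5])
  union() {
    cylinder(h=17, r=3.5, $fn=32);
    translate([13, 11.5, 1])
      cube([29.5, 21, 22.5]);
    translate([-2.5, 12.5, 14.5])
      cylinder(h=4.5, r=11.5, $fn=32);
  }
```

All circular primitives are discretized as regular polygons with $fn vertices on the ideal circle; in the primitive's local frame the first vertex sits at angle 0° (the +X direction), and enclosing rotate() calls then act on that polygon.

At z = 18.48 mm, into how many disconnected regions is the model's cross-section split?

At z = 18.48 mm: the cylinder is absent (z outside [0, 17]); the 29.5×21 cube at (13, 11.5) contributes its full rectangle; the r=11.5 cylinder at (-2.5, 12.5) gives a regular 32-gon of circumradius 11.5 (constant along its height); Taking the union: the 2 present regions are separate (no shared area or edge), so areas and boundary lengths simply add and each stays a separate island — 2 connected regions; (whole slice rotated 5° about Z — lengths, areas and connectivity unchanged). The result has 2 disconnected regions.

2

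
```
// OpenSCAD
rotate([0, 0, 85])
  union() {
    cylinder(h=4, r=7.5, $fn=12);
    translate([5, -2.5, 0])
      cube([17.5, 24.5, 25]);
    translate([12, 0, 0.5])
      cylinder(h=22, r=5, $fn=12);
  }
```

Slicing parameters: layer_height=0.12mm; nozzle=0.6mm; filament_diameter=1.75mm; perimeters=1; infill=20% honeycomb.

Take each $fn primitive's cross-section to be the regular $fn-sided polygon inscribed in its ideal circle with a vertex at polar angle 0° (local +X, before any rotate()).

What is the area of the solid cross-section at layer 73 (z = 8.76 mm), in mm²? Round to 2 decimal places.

At z = 8.76 mm: the cylinder does not reach this height (z outside [0, 4]); the cube at (5, -2.5) is present — its section is the full 17.5×24.5 rectangle (area 428.75 mm²); the r=5 cylinder at (12, 0) contributes a regular 12-gon of circumradius 5 (area = (12/2)·5.000²·sin(360°/12) = 75.00 mm²); Merging all regions: the regions partially overlap — summed areas 503.75 mm² minus the doubly-counted overlap 60.83 mm² gives 442.92 mm² — area = 442.92 mm²; (rotated 85° about Z; rotation is an isometry so areas/perimeters/island counts are preserved). Overall, the cross-section is a single solid region. Net area = 442.92 mm².

442.92 mm²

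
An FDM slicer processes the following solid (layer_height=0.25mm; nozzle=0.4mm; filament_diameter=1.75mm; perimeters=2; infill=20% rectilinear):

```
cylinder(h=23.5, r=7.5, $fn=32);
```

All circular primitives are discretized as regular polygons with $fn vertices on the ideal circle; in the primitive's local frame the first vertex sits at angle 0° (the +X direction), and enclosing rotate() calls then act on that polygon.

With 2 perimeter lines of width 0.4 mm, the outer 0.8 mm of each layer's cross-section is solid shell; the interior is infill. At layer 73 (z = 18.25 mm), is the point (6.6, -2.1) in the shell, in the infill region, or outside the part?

At z = 18.25 mm: the r=7.5 cylinder gives a regular 32-gon of circumradius 7.5 (constant along its height). Overall, the cross-section is a single solid region. The nearest boundary edge runs (6.93, -2.87)→(7.36, -1.46); distance from the point to it = 0.54 mm. The point is inside the cross-section, 0.54 mm from the nearest boundary — within the 0.8 mm shell band (2 × 0.4).

shell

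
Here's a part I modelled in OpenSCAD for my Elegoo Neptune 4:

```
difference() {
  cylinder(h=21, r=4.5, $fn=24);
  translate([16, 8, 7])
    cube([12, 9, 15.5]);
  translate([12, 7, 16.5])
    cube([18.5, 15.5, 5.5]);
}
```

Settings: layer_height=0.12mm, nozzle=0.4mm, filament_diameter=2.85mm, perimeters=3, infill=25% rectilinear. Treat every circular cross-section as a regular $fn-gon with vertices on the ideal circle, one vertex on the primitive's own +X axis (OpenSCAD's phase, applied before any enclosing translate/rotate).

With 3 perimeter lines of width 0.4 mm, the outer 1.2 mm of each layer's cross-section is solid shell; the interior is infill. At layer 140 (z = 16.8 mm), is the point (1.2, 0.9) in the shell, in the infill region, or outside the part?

infill

At z = 16.8 mm: the r=4.5 cylinder contributes a regular 24-gon of circumradius 4.5; the cube at (16, 8) (footprint 12×9) is included at this height; the cube at (12, 7) (footprint 18.5×15.5) is included at this height; After the difference (first − rest): starting from the r=4.5 cylinder, the 12×9 cube at (16, 8) misses the remaining region (no effect); the 18.5×15.5 cube at (12, 7) misses the remaining region (no effect) — 1 connected region. Overall, the cross-section is a single solid region. The nearest boundary edge runs (3.18, 3.18)→(3.90, 2.25); distance from the point to it = 2.96 mm. The point is inside the cross-section and 2.96 mm from the nearest boundary — more than the 1.2 mm shell width (3 × 0.4), so it's in the infill interior.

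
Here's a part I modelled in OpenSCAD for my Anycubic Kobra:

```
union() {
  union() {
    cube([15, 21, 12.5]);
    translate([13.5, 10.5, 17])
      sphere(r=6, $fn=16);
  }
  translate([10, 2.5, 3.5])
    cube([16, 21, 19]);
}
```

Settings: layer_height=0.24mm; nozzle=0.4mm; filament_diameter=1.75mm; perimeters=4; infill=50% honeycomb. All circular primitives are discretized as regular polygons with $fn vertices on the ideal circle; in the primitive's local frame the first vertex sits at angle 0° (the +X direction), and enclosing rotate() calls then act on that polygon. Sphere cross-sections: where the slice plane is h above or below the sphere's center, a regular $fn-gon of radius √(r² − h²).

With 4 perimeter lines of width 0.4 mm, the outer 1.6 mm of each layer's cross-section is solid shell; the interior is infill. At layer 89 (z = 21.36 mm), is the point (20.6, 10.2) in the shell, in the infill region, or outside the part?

At z = 21.36 mm: the cube is absent (z outside [0, 12.5]); the r=6 sphere at (13.5, 10.5) contributes a regular 16-gon of circumradius √(6²−4.36²) = 4.122; Taking the union: only the r=6 sphere at (13.5, 10.5) is present, so the union is just that shape — 1 connected region; the cube at (10, 2.5) is present — its section is the full 16×21 rectangle; Taking the union: the regions partially overlap (shared area 50.41 mm²), so overlapping operands fuse into one piece — 1 connected region. Overall, the cross-section is a single solid region. The nearest boundary edge runs (26.00, 23.50)→(26.00, 2.50); distance from the point to it = 5.40 mm. The point is inside the cross-section and 5.40 mm from the nearest boundary — more than the 1.6 mm shell width (4 × 0.4), so it's in the infill interior.

infill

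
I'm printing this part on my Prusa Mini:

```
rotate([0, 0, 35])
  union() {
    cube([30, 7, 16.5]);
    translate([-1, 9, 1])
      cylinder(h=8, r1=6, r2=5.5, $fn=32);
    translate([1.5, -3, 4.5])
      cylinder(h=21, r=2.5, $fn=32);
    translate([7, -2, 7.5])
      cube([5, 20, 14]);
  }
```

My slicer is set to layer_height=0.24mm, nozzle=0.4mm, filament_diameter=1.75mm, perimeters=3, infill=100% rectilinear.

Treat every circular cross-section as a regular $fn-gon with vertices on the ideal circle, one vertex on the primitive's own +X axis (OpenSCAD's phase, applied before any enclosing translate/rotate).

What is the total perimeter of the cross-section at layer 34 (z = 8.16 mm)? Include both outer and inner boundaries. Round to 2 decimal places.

137.24 mm

At z = 8.16 mm: the 30×7 cube contributes its full rectangle (perimeter 74.00 mm); the cone at (-1, 9): at t=0.895 of its height the radius interpolates to r₁+(r₂−r₁)t = 5.553, giving a regular 32-gon of that circumradius (perimeter = 2·32·5.553·sin(180°/32) = 34.83 mm); the r=2.5 cylinder at (1.5, -3) contributes a regular 32-gon of circumradius 2.5 (perimeter = 2·32·2.500·sin(180°/32) = 15.68 mm); the cube at (7, -2) (footprint 5×20) is included at this height (perimeter 50.00 mm); Merging all regions: the regions partially overlap (shared area 44.73 mm²), so the edge portions inside another operand are dropped and the merged outline is re-measured after clipping — boundary = 137.24 mm; (rotated 35° about Z; rotation is an isometry so areas/perimeters/island counts are preserved). Overall, the cross-section has 2 separate islands. Total boundary length (outer) = 137.24 mm.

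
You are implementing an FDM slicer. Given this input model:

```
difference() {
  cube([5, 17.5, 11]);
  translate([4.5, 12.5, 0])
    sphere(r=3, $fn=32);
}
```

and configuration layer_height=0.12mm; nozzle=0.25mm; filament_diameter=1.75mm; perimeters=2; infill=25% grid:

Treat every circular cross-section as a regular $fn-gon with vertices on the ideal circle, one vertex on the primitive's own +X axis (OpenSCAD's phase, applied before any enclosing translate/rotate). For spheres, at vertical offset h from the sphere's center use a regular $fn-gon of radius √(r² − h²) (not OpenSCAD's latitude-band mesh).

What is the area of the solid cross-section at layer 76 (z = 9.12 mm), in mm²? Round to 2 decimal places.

87.50 mm²

At z = 9.12 mm: the cube (footprint 5×17.5) is included at this height (area 87.50 mm²); the sphere at (4.5, 12.5) is absent (|z−center|=9.120 > r=3); Subtracting the remaining from the first: none of the subtracted shapes is present at this height, so the 5×17.5 cube is unchanged — area = 87.50 mm². Overall, the cross-section is a single solid region. Net area = 87.50 mm².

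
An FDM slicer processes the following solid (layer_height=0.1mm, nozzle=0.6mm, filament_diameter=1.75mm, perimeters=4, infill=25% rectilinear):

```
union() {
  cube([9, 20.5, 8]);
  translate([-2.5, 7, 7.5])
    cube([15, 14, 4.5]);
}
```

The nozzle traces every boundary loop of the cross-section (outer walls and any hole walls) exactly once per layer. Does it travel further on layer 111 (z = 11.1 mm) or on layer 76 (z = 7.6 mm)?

layer 76 (z = 7.6 mm)

Layer 111 (z = 11.1): the cube is absent (z outside [0, 8]); the cube at (-2.5, 7) is present — its section is the full 15×14 rectangle (perimeter 58.00 mm); Taking the union: only the 15×14 cube at (-2.5, 7) is present, so the union is just that shape — boundary = 58.00 mm. So its perimeter = 58.00 mm. Layer 76 (z = 7.6): the cube is present — its section is the full 9×20.5 rectangle (perimeter 59.00 mm); the 15×14 cube at (-2.5, 7) contributes its full rectangle (perimeter 58.00 mm); Taking the union: the regions partially overlap (shared area 121.50 mm²), so the edge portions inside another operand are dropped and the merged outline is re-measured after clipping — boundary = 72.00 mm. So its perimeter = 72.00 mm. Layer 76 is larger (72.00 vs 58.00 mm).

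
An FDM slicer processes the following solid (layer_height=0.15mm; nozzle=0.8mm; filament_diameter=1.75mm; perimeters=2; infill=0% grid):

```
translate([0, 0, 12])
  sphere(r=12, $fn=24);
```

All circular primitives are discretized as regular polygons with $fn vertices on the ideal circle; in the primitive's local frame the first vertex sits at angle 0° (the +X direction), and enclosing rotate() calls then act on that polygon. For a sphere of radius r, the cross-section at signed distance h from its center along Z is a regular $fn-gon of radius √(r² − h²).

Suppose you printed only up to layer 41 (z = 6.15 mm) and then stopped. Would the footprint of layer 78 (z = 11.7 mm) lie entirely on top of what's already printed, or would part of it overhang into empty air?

Compare the two slices. At z = 6.15: the r=12 sphere contributes a regular 24-gon of circumradius √(12²−5.85²) = 10.477 (area = (24/2)·10.477²·sin(360°/24) = 340.95 mm²). At z = 11.7: the r=12 sphere contributes a regular 24-gon of circumradius √(12²−0.3²) = 11.996 (area = (24/2)·11.996²·sin(360°/24) = 446.96 mm²). Checking containment: at z = 11.7 the cross-section extends beyond the z = 6.15 cross-section by about 106.01 mm².

part overhangs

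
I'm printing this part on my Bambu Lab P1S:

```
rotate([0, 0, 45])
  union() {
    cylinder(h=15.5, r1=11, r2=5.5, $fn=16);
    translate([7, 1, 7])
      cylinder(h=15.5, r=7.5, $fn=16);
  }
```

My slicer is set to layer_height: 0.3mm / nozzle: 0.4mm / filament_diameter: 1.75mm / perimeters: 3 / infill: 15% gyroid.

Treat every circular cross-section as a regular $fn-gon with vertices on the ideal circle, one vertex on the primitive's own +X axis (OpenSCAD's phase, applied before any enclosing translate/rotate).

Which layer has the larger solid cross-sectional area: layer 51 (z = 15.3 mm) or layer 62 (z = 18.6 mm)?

Layer 51 (z = 15.3): the cone (r1=11→r2=5.5) has section circumradius 5.571 here — a regular 16-gon (area = (16/2)·5.571²·sin(360°/16) = 95.01 mm²); the r=7.5 cylinder at (7, 1) contributes a regular 16-gon of circumradius 7.5 (area = (16/2)·7.500²·sin(360°/16) = 172.21 mm²); Combining (union): the regions partially overlap — summed areas 267.22 mm² minus the doubly-counted overlap 43.33 mm² gives 223.89 mm² — area = 223.89 mm²; (whole slice rotated 45° about Z — lengths, areas and connectivity unchanged). So its area = 223.89 mm². Layer 62 (z = 18.6): the cone is absent (z outside [0, 15.5]); the r=7.5 cylinder at (7, 1) contributes a regular 16-gon of circumradius 7.5 (area = (16/2)·7.500²·sin(360°/16) = 172.21 mm²); Combining (union): only the r=7.5 cylinder at (7, 1) is present, so the union is just that shape — area = 172.21 mm²; (whole slice rotated 45° about Z — lengths, areas and connectivity unchanged). So its area = 172.21 mm². Layer 51 is larger (223.89 vs 172.21 mm²).

layer 51 (z = 15.3 mm)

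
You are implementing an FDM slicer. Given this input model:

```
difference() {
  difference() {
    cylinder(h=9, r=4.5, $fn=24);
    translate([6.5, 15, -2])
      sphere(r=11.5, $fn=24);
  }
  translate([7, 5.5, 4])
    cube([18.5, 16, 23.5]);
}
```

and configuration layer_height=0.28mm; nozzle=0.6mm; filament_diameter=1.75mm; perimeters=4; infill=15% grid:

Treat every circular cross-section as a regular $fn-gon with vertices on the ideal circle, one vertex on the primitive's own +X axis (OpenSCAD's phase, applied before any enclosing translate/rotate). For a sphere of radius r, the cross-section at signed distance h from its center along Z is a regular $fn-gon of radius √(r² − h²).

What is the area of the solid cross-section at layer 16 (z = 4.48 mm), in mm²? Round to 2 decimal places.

62.89 mm²

At z = 4.48 mm: the cylinder: section is a regular 24-gon, circumradius r=4.5 (area = (24/2)·4.500²·sin(360°/24) = 62.89 mm²); the sphere at (6.5, 15): section is a regular 24-gon, circumradius = √(r²−h²) = √(11.5²−6.48²) = 9.501 (area = (24/2)·9.501²·sin(360°/24) = 280.33 mm²); Subtracting the remaining from the first: starting from the r=4.5 cylinder (62.89 mm²), the r=11.5 sphere at (6.5, 15) misses the remaining region (no effect) — area = 62.89 mm²; the cube at (7, 5.5) is present — its section is the full 18.5×16 rectangle (area 296.00 mm²); Taking the first minus the rest: starting from the result so far (62.89 mm²), the 18.5×16 cube at (7, 5.5) misses the remaining region (no effect) — area = 62.89 mm². Overall, the cross-section is a single solid region. Net area = 62.89 mm².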